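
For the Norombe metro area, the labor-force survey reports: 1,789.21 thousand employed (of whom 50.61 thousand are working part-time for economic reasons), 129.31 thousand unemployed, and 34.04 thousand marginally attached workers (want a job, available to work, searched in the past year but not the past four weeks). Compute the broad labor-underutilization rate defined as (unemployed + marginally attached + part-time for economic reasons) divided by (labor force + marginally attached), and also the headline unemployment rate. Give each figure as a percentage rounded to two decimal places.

Labor force = 1,789.21 + 129.31 = 1,918.52 thousand.
Numerator = 129.31 + 34.04 + 50.61 = 213.96 thousand.
Denominator = 1,918.52 + 34.04 = 1,952.56 thousand.
Broad rate = 213.96 / 1,952.56 = 10.96%.
Headline unemployment rate = 129.31 / 1,918.52 = 6.74%.

Broad underutilization rate ≈ 10.96%; headline unemployment rate ≈ 6.74%.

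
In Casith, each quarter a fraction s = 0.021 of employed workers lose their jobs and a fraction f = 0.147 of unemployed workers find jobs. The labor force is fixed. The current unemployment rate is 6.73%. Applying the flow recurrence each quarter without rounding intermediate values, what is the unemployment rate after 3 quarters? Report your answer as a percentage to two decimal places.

Unemployment rate after three quarters ≈ 9.18%.

With a fixed labor force, u_{t+1} = u_t + s·(1−u_t) − f·u_t = u_t·(1−s−f) + s.
Here 1−s−f = 0.832 and s = 0.021.
u_1 = 0.067300 × 0.832 + 0.021 = 0.076994.
u_2 = 0.076994 × 0.832 + 0.021 = 0.085059.
u_3 = 0.085059 × 0.832 + 0.021 = 0.091769.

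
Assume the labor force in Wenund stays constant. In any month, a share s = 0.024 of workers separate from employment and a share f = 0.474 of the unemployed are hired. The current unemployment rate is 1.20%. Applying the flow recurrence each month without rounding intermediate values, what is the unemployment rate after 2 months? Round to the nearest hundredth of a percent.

Unemployment rate after two months ≈ 3.91%.

With a fixed labor force, u_{t+1} = u_t + s·(1−u_t) − f·u_t = u_t·(1−s−f) + s.
Here 1−s−f = 0.502 and s = 0.024.
u_1 = 0.012000 × 0.502 + 0.024 = 0.030024.
u_2 = 0.030024 × 0.502 + 0.024 = 0.039072.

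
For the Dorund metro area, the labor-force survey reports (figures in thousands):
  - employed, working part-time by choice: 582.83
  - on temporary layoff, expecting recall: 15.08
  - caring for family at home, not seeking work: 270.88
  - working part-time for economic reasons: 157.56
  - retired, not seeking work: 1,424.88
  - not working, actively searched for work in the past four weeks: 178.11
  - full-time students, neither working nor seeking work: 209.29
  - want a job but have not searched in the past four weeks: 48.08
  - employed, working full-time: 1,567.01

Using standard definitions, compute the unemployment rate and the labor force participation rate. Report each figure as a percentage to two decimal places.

Employed = 582.83 + 157.56 + 1,567.01 = 2,307.40 thousand (anyone who worked, including part-time for economic reasons, counts as employed).
Unemployed = 15.08 + 178.11 = 193.19 thousand (jobless and actively searching, or on temporary layoff).
Labor force = 2,307.40 + 193.19 = 2,500.59 thousand.
Not in labor force = 270.88 + 1,424.88 + 209.29 + 48.08 = 1,953.13 thousand (those not working and not actively searching are outside the labor force — including those who want a job but have given up searching).
Civilian working-age population = 2,500.59 + 1,953.13 = 4,453.72 thousand.
Unemployment rate = 193.19 / 2,500.59 = 7.73%.
Labor force participation rate = 2,500.59 / 4,453.72 = 56.15%.

Unemployment rate ≈ 7.73%; labor force participation rate ≈ 56.15%.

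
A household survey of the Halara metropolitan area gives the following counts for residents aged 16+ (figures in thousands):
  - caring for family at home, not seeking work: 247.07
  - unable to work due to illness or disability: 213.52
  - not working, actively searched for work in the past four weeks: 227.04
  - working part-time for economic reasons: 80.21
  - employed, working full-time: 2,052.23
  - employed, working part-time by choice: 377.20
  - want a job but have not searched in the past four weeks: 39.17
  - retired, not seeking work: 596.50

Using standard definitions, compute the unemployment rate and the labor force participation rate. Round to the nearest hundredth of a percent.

Unemployment rate ≈ 8.30%; labor force participation rate ≈ 71.40%.

Employed = 80.21 + 2,052.23 + 377.20 = 2,509.64 thousand (anyone who worked, including part-time for economic reasons, counts as employed).
Unemployed = 227.04 thousand.
Labor force = 2,509.64 + 227.04 = 2,736.68 thousand.
Not in labor force = 247.07 + 213.52 + 39.17 + 596.50 = 1,096.26 thousand (those not working and not actively searching are outside the labor force — including those who want a job but have given up searching).
Civilian working-age population = 2,736.68 + 1,096.26 = 3,832.94 thousand.
Unemployment rate = 227.04 / 2,736.68 = 8.30%.
Labor force participation rate = 2,736.68 / 3,832.94 = 71.40%.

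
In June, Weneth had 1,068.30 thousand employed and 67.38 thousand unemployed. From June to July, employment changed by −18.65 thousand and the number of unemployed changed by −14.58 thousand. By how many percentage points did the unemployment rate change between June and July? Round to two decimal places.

The unemployment rate changed by −1.14 percentage points.

June: labor force = 1,068.30 + 67.38 = 1,135.68; u = 67.38/1,135.68 = 5.93%.
July: labor force = 1,049.65 + 52.80 = 1,102.45; u = 52.80/1,102.45 = 4.79%.
Change = 4.79% − 5.93% = −1.14 pp.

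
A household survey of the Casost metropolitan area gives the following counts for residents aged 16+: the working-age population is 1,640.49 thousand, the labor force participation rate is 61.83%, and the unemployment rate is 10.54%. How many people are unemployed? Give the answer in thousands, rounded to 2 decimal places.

Labor force = 0.6183 × 1,640.49 = 1,014.31 thousand.
Unemployed = 0.1054 × 1,014.31 ≈ 106.91 thousand.

About 106.91 thousand are unemployed.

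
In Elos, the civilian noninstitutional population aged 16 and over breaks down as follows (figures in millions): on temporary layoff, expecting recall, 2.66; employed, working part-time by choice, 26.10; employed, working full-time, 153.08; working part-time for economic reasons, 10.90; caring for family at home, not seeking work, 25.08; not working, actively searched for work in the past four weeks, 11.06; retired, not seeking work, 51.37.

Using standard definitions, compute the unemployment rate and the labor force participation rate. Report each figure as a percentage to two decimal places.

Unemployment rate ≈ 6.73%; labor force participation rate ≈ 72.72%.

Employed = 26.10 + 153.08 + 10.90 = 190.08 million (anyone who worked, including part-time for economic reasons, counts as employed).
Unemployed = 2.66 + 11.06 = 13.72 million (jobless and actively searching, or on temporary layoff).
Labor force = 190.08 + 13.72 = 203.80 million.
Not in labor force = 25.08 + 51.37 = 76.45 million (those not working and not actively searching are outside the labor force).
Civilian working-age population = 203.80 + 76.45 = 280.25 million.
Unemployment rate = 13.72 / 203.80 = 6.73%.
Labor force participation rate = 203.80 / 280.25 = 72.72%.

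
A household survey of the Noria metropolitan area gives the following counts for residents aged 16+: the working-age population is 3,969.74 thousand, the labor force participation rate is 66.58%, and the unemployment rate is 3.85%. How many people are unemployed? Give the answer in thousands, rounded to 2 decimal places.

Labor force = 0.6658 × 3,969.74 = 2,643.05 thousand.
Unemployed = 0.0385 × 2,643.05 ≈ 101.76 thousand.

About 101.76 thousand are unemployed.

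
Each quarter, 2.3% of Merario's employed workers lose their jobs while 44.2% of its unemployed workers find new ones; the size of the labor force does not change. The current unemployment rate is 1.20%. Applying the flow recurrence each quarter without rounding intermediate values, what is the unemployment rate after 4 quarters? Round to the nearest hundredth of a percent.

With a fixed labor force, u_{t+1} = u_t + s·(1−u_t) − f·u_t = u_t·(1−s−f) + s.
Here 1−s−f = 0.535 and s = 0.023.
u_1 = 0.012000 × 0.535 + 0.023 = 0.029420.
u_2 = 0.029420 × 0.535 + 0.023 = 0.038740.
u_3 = 0.038740 × 0.535 + 0.023 = 0.043726.
u_4 = 0.043726 × 0.535 + 0.023 = 0.046393.

Unemployment rate after four quarters ≈ 4.64%.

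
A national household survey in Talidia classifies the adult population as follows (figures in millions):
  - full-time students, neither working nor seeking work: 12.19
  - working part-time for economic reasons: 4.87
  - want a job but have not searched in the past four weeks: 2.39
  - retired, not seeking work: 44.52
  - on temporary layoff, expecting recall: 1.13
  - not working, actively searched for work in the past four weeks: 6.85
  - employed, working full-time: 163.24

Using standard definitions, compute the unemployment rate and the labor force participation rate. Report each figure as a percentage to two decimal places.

Employed = 4.87 + 163.24 = 168.11 million (anyone who worked, including part-time for economic reasons, counts as employed).
Unemployed = 1.13 + 6.85 = 7.98 million (jobless and actively searching, or on temporary layoff).
Labor force = 168.11 + 7.98 = 176.09 million.
Not in labor force = 12.19 + 2.39 + 44.52 = 59.10 million (those not working and not actively searching are outside the labor force — including those who want a job but have given up searching).
Civilian working-age population = 176.09 + 59.10 = 235.19 million.
Unemployment rate = 7.98 / 176.09 = 4.53%.
Labor force participation rate = 176.09 / 235.19 = 74.87%.

Unemployment rate ≈ 4.53%; labor force participation rate ≈ 74.87%.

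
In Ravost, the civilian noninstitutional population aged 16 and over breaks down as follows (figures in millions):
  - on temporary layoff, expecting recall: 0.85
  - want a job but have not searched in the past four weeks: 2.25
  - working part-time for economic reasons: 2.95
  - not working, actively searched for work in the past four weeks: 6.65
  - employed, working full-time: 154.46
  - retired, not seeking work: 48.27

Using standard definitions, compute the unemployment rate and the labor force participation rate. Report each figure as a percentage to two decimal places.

Unemployment rate ≈ 4.55%; labor force participation rate ≈ 76.55%.

Employed = 2.95 + 154.46 = 157.41 million (anyone who worked, including part-time for economic reasons, counts as employed).
Unemployed = 0.85 + 6.65 = 7.50 million (jobless and actively searching, or on temporary layoff).
Labor force = 157.41 + 7.50 = 164.91 million.
Not in labor force = 2.25 + 48.27 = 50.52 million (those not working and not actively searching are outside the labor force — including those who want a job but have given up searching).
Civilian working-age population = 164.91 + 50.52 = 215.43 million.
Unemployment rate = 7.50 / 164.91 = 4.55%.
Labor force participation rate = 164.91 / 215.43 = 76.55%.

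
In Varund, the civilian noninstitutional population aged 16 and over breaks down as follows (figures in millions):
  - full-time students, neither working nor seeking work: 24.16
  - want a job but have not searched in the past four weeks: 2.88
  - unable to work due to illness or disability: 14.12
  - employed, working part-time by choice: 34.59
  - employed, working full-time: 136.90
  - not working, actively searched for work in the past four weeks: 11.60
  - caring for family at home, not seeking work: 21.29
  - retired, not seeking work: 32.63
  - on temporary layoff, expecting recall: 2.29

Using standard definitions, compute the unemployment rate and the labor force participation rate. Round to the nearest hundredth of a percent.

Unemployment rate ≈ 7.49%; labor force participation rate ≈ 66.10%.

Employed = 34.59 + 136.90 = 171.49 million.
Unemployed = 11.60 + 2.29 = 13.89 million (jobless and actively searching, or on temporary layoff).
Labor force = 171.49 + 13.89 = 185.38 million.
Not in labor force = 24.16 + 2.88 + 14.12 + 21.29 + 32.63 = 95.08 million (those not working and not actively searching are outside the labor force — including those who want a job but have given up searching).
Civilian working-age population = 185.38 + 95.08 = 280.46 million.
Unemployment rate = 13.89 / 185.38 = 7.49%.
Labor force participation rate = 185.38 / 280.46 = 66.10%.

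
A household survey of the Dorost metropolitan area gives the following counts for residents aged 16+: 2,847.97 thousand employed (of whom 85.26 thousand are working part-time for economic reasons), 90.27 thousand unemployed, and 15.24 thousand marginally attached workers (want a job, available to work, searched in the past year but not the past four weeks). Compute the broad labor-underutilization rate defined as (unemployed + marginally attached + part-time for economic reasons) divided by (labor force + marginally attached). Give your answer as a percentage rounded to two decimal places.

Labor force = 2,847.97 + 90.27 = 2,938.24 thousand.
Numerator = 90.27 + 15.24 + 85.26 = 190.77 thousand.
Denominator = 2,938.24 + 15.24 = 2,953.48 thousand.
Broad rate = 190.77 / 2,953.48 = 6.46%.

Broad underutilization rate ≈ 6.46%.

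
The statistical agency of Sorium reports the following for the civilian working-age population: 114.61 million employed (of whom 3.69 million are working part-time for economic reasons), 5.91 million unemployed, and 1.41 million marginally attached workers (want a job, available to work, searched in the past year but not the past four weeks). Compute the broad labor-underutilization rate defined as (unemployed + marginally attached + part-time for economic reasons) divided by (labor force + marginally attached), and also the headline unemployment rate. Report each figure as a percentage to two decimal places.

Broad underutilization rate ≈ 9.03%; headline unemployment rate ≈ 4.90%.

Labor force = 114.61 + 5.91 = 120.52 million.
Numerator = 5.91 + 1.41 + 3.69 = 11.01 million.
Denominator = 120.52 + 1.41 = 121.93 million.
Broad rate = 11.01 / 121.93 = 9.03%.
Headline unemployment rate = 5.91 / 120.52 = 4.90%.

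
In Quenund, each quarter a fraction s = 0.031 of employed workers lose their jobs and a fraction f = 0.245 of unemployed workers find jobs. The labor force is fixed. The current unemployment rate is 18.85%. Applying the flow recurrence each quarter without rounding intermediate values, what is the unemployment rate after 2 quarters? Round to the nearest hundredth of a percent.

Unemployment rate after two quarters ≈ 15.23%.

With a fixed labor force, u_{t+1} = u_t + s·(1−u_t) − f·u_t = u_t·(1−s−f) + s.
Here 1−s−f = 0.724 and s = 0.031.
u_1 = 0.188500 × 0.724 + 0.031 = 0.167474.
u_2 = 0.167474 × 0.724 + 0.031 = 0.152251.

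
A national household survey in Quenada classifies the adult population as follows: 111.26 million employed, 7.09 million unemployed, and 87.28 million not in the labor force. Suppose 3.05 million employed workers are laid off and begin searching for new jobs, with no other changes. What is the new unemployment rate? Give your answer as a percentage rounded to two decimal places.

Initially, labor force = 111.26 + 7.09 = 118.35 million, so u = 7.09/118.35 = 5.99%.
After the change, employed falls and unemployed rises by 3.05; labor force unchanged → E = 108.21, U = 10.14, labor force = 118.35 million.
New unemployment rate = 10.14 / 118.35 = 8.57%.

New unemployment rate ≈ 8.57%.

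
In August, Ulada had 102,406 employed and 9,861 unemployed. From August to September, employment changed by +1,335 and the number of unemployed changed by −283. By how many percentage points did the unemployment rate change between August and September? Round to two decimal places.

August: labor force = 102,406 + 9,861 = 112,267; u = 9,861/112,267 = 8.78%.
September: labor force = 103,741 + 9,578 = 113,319; u = 9,578/113,319 = 8.45%.
Change = 8.45% − 8.78% = −0.33 pp.

The unemployment rate changed by −0.33 percentage points.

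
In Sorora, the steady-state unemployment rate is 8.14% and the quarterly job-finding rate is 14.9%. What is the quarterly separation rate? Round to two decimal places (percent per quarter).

Separation rate ≈ 1.32% per quarter.

From u* = s/(s+f): s = u·f/(1−u).
s = 0.0814 × 14.9 / (1 − 0.0814) = 1.2129 / 0.9186 ≈ 1.32% per quarter.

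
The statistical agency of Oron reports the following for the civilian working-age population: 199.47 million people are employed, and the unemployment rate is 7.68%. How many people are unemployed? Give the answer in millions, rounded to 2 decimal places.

About 16.59 million are unemployed.

Let U be the number unemployed. The labor force is E + U, and U/(E+U) = 0.0768.
So U = 0.0768 × 199.47 / (1 − 0.0768) = 15.3193 / 0.9232 ≈ 16.59 million.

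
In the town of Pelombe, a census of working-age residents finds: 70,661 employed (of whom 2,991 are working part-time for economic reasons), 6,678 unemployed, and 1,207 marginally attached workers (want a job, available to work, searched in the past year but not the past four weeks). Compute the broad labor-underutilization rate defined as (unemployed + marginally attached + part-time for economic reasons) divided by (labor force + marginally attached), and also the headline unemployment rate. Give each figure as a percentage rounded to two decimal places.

Labor force = 70,661 + 6,678 = 77,339.
Numerator = 6,678 + 1,207 + 2,991 = 10,876.
Denominator = 77,339 + 1,207 = 78,546.
Broad rate = 10,876 / 78,546 = 13.85%.
Headline unemployment rate = 6,678 / 77,339 = 8.63%.

Broad underutilization rate ≈ 13.85%; headline unemployment rate ≈ 8.63%.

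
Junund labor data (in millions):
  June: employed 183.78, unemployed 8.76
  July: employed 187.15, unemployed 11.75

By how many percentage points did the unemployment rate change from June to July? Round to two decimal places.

June: labor force = 183.78 + 8.76 = 192.54; u = 8.76/192.54 = 4.55%.
July: labor force = 187.15 + 11.75 = 198.90; u = 11.75/198.90 = 5.91%.
Change = 5.91% − 4.55% = +1.36 pp.

The unemployment rate changed by +1.36 percentage points.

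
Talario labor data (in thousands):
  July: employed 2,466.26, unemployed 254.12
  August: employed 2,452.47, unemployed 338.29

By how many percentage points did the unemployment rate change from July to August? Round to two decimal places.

July: labor force = 2,466.26 + 254.12 = 2,720.38; u = 254.12/2,720.38 = 9.34%.
August: labor force = 2,452.47 + 338.29 = 2,790.76; u = 338.29/2,790.76 = 12.12%.
Change = 12.12% − 9.34% = +2.78 pp.

The unemployment rate changed by +2.78 percentage points.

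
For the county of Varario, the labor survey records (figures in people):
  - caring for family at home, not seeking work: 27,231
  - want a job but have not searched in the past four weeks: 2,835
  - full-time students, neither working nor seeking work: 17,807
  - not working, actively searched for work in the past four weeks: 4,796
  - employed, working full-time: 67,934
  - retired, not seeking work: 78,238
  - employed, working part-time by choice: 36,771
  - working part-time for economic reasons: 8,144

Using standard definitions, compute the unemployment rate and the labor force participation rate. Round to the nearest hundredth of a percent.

Unemployment rate ≈ 4.08%; labor force participation rate ≈ 48.26%.

Employed = 67,934 + 36,771 + 8,144 = 112,849 (anyone who worked, including part-time for economic reasons, counts as employed).
Unemployed = 4,796.
Labor force = 112,849 + 4,796 = 117,645.
Not in labor force = 27,231 + 2,835 + 17,807 + 78,238 = 126,111 (those not working and not actively searching are outside the labor force — including those who want a job but have given up searching).
Civilian working-age population = 117,645 + 126,111 = 243,756.
Unemployment rate = 4,796 / 117,645 = 4.08%.
Labor force participation rate = 117,645 / 243,756 = 48.26%.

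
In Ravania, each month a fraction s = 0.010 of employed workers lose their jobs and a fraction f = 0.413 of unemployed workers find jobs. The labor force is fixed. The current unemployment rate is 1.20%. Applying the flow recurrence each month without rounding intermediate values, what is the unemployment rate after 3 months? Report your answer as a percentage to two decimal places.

With a fixed labor force, u_{t+1} = u_t + s·(1−u_t) − f·u_t = u_t·(1−s−f) + s.
Here 1−s−f = 0.577 and s = 0.010.
u_1 = 0.012000 × 0.577 + 0.010 = 0.016924.
u_2 = 0.016924 × 0.577 + 0.010 = 0.019765.
u_3 = 0.019765 × 0.577 + 0.010 = 0.021404.

Unemployment rate after three months ≈ 2.14%.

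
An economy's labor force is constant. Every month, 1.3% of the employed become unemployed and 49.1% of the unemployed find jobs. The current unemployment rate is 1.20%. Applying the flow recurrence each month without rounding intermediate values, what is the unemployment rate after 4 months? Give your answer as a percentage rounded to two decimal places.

Unemployment rate after four months ≈ 2.50%.

With a fixed labor force, u_{t+1} = u_t + s·(1−u_t) − f·u_t = u_t·(1−s−f) + s.
Here 1−s−f = 0.496 and s = 0.013.
u_1 = 0.012000 × 0.496 + 0.013 = 0.018952.
u_2 = 0.018952 × 0.496 + 0.013 = 0.022400.
u_3 = 0.022400 × 0.496 + 0.013 = 0.024110.
u_4 = 0.024110 × 0.496 + 0.013 = 0.024959.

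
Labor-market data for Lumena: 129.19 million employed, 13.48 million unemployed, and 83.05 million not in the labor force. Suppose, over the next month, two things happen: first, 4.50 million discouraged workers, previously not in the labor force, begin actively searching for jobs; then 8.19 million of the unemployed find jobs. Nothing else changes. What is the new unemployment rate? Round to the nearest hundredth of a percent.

Initially, labor force = 129.19 + 13.48 = 142.67 million, so u = 13.48/142.67 = 9.45%.
After the first change, unemployed and labor force both rise by 4.50 → E = 129.19, U = 17.98, labor force = 147.17 million.
After the second change, unemployed falls and employed rises by 8.19; labor force unchanged → E = 137.38, U = 9.79, labor force = 147.17 million.
New unemployment rate = 9.79 / 147.17 = 6.65%.

New unemployment rate ≈ 6.65%.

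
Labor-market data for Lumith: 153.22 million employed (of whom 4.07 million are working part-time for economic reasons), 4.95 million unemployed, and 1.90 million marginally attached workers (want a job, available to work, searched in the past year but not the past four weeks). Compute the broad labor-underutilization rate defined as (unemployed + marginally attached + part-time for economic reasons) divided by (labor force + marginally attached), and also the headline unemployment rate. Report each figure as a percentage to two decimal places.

Labor force = 153.22 + 4.95 = 158.17 million.
Numerator = 4.95 + 1.90 + 4.07 = 10.92 million.
Denominator = 158.17 + 1.90 = 160.07 million.
Broad rate = 10.92 / 160.07 = 6.82%.
Headline unemployment rate = 4.95 / 158.17 = 3.13%.

Broad underutilization rate ≈ 6.82%; headline unemployment rate ≈ 3.13%.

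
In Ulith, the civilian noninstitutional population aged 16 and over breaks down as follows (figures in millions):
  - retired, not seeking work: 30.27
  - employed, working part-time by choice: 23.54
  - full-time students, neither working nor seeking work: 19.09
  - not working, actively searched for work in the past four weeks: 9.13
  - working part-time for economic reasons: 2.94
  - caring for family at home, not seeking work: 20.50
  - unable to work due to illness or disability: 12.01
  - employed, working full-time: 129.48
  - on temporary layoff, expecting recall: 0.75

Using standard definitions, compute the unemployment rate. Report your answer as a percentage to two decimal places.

Unemployment rate ≈ 5.96%.

Employed = 23.54 + 2.94 + 129.48 = 155.96 million (anyone who worked, including part-time for economic reasons, counts as employed).
Unemployed = 9.13 + 0.75 = 9.88 million (jobless and actively searching, or on temporary layoff).
Labor force = 155.96 + 9.88 = 165.84 million.
Unemployment rate = 9.88 / 165.84 = 5.96%.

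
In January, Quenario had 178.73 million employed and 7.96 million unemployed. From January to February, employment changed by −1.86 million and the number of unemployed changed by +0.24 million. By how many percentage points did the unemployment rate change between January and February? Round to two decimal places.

The unemployment rate changed by +0.17 percentage points.

January: labor force = 178.73 + 7.96 = 186.69; u = 7.96/186.69 = 4.26%.
February: labor force = 176.87 + 8.20 = 185.07; u = 8.20/185.07 = 4.43%.
Change = 4.43% − 4.26% = +0.17 pp.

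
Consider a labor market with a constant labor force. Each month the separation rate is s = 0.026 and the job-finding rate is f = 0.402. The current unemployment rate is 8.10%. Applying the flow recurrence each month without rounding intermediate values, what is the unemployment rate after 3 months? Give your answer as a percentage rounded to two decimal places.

Unemployment rate after three months ≈ 6.45%.

With a fixed labor force, u_{t+1} = u_t + s·(1−u_t) − f·u_t = u_t·(1−s−f) + s.
Here 1−s−f = 0.572 and s = 0.026.
u_1 = 0.081000 × 0.572 + 0.026 = 0.072332.
u_2 = 0.072332 × 0.572 + 0.026 = 0.067374.
u_3 = 0.067374 × 0.572 + 0.026 = 0.064538.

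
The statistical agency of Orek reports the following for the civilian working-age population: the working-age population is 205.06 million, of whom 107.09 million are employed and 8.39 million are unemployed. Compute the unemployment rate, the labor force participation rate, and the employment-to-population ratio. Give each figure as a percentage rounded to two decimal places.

Labor force = employed + unemployed = 107.09 + 8.39 = 115.48 million.
Unemployment rate = 8.39 / 115.48 = 7.27%.
Labor force participation rate = 115.48 / 205.06 = 56.32%.
Employment-population ratio = 107.09 / 205.06 = 52.22%.

Unemployment rate ≈ 7.27%; labor force participation rate ≈ 56.32%; employment-population ratio ≈ 52.22%.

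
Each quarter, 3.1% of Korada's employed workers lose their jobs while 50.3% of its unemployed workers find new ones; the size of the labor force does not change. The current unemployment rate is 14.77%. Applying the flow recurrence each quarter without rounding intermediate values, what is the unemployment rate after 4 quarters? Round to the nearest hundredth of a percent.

With a fixed labor force, u_{t+1} = u_t + s·(1−u_t) − f·u_t = u_t·(1−s−f) + s.
Here 1−s−f = 0.466 and s = 0.031.
u_1 = 0.147700 × 0.466 + 0.031 = 0.099828.
u_2 = 0.099828 × 0.466 + 0.031 = 0.077520.
u_3 = 0.077520 × 0.466 + 0.031 = 0.067124.
u_4 = 0.067124 × 0.466 + 0.031 = 0.062280.

Unemployment rate after four quarters ≈ 6.23%.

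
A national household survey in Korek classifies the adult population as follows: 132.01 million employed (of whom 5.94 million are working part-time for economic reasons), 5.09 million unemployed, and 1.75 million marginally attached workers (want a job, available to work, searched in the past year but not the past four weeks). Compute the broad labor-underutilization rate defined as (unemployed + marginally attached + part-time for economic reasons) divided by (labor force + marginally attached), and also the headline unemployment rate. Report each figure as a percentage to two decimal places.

Labor force = 132.01 + 5.09 = 137.10 million.
Numerator = 5.09 + 1.75 + 5.94 = 12.78 million.
Denominator = 137.10 + 1.75 = 138.85 million.
Broad rate = 12.78 / 138.85 = 9.20%.
Headline unemployment rate = 5.09 / 137.10 = 3.71%.

Broad underutilization rate ≈ 9.20%; headline unemployment rate ≈ 3.71%.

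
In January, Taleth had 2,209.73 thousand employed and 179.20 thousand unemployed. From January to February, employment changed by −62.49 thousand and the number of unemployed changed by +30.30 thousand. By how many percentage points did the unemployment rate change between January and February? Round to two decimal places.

The unemployment rate changed by +1.39 percentage points.

January: labor force = 2,209.73 + 179.20 = 2,388.93; u = 179.20/2,388.93 = 7.50%.
February: labor force = 2,147.24 + 209.50 = 2,356.74; u = 209.50/2,356.74 = 8.89%.
Change = 8.89% − 7.50% = +1.39 pp.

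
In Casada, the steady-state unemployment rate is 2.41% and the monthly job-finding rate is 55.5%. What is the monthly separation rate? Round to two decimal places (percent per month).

Separation rate ≈ 1.37% per month.

From u* = s/(s+f): s = u·f/(1−u).
s = 0.0241 × 55.5 / (1 − 0.0241) = 1.3376 / 0.9759 ≈ 1.37% per month.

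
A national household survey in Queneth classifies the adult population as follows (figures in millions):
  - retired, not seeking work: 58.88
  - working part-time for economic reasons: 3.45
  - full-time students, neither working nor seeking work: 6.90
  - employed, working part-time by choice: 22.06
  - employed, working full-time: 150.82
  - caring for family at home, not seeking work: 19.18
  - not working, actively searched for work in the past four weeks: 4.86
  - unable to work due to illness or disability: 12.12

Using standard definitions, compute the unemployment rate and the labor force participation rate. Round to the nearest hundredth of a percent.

Employed = 3.45 + 22.06 + 150.82 = 176.33 million (anyone who worked, including part-time for economic reasons, counts as employed).
Unemployed = 4.86 million.
Labor force = 176.33 + 4.86 = 181.19 million.
Not in labor force = 58.88 + 6.90 + 19.18 + 12.12 = 97.08 million (those not working and not actively searching are outside the labor force).
Civilian working-age population = 181.19 + 97.08 = 278.27 million.
Unemployment rate = 4.86 / 181.19 = 2.68%.
Labor force participation rate = 181.19 / 278.27 = 65.11%.

Unemployment rate ≈ 2.68%; labor force participation rate ≈ 65.11%.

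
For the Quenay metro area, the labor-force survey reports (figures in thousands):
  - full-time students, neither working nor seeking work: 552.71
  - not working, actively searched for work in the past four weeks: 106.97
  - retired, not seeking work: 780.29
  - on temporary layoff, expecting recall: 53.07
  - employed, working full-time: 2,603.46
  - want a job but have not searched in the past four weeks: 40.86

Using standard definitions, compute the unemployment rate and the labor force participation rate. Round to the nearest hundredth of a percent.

Unemployment rate ≈ 5.79%; labor force participation rate ≈ 66.79%.

Employed = 2,603.46 thousand.
Unemployed = 106.97 + 53.07 = 160.04 thousand (jobless and actively searching, or on temporary layoff).
Labor force = 2,603.46 + 160.04 = 2,763.50 thousand.
Not in labor force = 552.71 + 780.29 + 40.86 = 1,373.86 thousand (those not working and not actively searching are outside the labor force — including those who want a job but have given up searching).
Civilian working-age population = 2,763.50 + 1,373.86 = 4,137.36 thousand.
Unemployment rate = 160.04 / 2,763.50 = 5.79%.
Labor force participation rate = 2,763.50 / 4,137.36 = 66.79%.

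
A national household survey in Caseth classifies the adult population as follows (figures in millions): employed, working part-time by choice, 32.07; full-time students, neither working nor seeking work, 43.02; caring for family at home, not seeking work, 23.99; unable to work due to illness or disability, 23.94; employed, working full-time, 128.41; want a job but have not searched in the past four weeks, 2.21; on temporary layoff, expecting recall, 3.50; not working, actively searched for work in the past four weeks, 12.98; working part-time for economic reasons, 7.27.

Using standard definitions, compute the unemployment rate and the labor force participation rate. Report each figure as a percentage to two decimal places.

Employed = 32.07 + 128.41 + 7.27 = 167.75 million (anyone who worked, including part-time for economic reasons, counts as employed).
Unemployed = 3.50 + 12.98 = 16.48 million (jobless and actively searching, or on temporary layoff).
Labor force = 167.75 + 16.48 = 184.23 million.
Not in labor force = 43.02 + 23.99 + 23.94 + 2.21 = 93.16 million (those not working and not actively searching are outside the labor force — including those who want a job but have given up searching).
Civilian working-age population = 184.23 + 93.16 = 277.39 million.
Unemployment rate = 16.48 / 184.23 = 8.95%.
Labor force participation rate = 184.23 / 277.39 = 66.42%.

Unemployment rate ≈ 8.95%; labor force participation rate ≈ 66.42%.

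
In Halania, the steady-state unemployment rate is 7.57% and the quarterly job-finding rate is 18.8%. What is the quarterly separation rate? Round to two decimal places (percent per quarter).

Separation rate ≈ 1.54% per quarter.

From u* = s/(s+f): s = u·f/(1−u).
s = 0.0757 × 18.8 / (1 − 0.0757) = 1.4232 / 0.9243 ≈ 1.54% per quarter.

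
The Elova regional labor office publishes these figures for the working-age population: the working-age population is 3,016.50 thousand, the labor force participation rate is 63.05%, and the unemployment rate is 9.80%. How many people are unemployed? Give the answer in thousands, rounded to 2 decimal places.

About 186.39 thousand are unemployed.

Labor force = 0.6305 × 3,016.50 = 1,901.90 thousand.
Unemployed = 0.0980 × 1,901.90 ≈ 186.39 thousand.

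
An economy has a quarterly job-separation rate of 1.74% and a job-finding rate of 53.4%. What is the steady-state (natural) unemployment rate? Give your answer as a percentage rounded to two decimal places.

Steady-state unemployment rate ≈ 3.16%.

At steady state the flows balance: s·E = f·U, so U/(E+U) = s/(s+f).
u* = 1.74 / (1.74 + 53.4) = 1.74 / 55.14 = 3.16%.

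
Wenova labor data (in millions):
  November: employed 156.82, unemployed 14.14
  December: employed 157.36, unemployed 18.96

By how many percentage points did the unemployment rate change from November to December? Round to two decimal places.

The unemployment rate changed by +2.48 percentage points.

November: labor force = 156.82 + 14.14 = 170.96; u = 14.14/170.96 = 8.27%.
December: labor force = 157.36 + 18.96 = 176.32; u = 18.96/176.32 = 10.75%.
Change = 10.75% − 8.27% = +2.48 pp.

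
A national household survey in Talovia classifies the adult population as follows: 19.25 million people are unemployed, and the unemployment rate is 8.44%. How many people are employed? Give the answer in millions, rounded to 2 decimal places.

Labor force = U / u = 19.25 / 0.0844 ≈ 228.08 million.
Employed = labor force − unemployed = 228.08 − 19.25 = 208.83 million.

About 208.83 million are employed.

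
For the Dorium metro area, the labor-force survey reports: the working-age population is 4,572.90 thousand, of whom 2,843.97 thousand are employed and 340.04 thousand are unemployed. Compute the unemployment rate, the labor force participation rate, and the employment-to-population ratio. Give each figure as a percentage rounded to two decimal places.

Unemployment rate ≈ 10.68%; labor force participation rate ≈ 69.63%; employment-population ratio ≈ 62.19%.

Labor force = employed + unemployed = 2,843.97 + 340.04 = 3,184.01 thousand.
Unemployment rate = 340.04 / 3,184.01 = 10.68%.
Labor force participation rate = 3,184.01 / 4,572.90 = 69.63%.
Employment-population ratio = 2,843.97 / 4,572.90 = 62.19%.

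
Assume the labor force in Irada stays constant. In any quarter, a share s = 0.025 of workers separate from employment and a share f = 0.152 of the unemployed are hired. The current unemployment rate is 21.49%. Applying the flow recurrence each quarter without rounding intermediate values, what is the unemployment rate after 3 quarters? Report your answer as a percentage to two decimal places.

With a fixed labor force, u_{t+1} = u_t + s·(1−u_t) − f·u_t = u_t·(1−s−f) + s.
Here 1−s−f = 0.823 and s = 0.025.
u_1 = 0.214900 × 0.823 + 0.025 = 0.201863.
u_2 = 0.201863 × 0.823 + 0.025 = 0.191133.
u_3 = 0.191133 × 0.823 + 0.025 = 0.182302.

Unemployment rate after three quarters ≈ 18.23%.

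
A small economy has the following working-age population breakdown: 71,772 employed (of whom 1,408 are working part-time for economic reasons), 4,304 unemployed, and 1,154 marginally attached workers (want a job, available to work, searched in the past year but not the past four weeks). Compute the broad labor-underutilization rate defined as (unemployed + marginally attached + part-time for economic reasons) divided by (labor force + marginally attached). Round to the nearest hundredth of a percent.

Broad underutilization rate ≈ 8.89%.

Labor force = 71,772 + 4,304 = 76,076.
Numerator = 4,304 + 1,154 + 1,408 = 6,866.
Denominator = 76,076 + 1,154 = 77,230.
Broad rate = 6,866 / 77,230 = 8.89%.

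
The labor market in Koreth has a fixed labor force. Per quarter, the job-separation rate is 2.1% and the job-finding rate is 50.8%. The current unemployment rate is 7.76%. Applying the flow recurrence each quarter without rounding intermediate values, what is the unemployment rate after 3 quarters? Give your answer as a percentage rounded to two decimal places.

Unemployment rate after three quarters ≈ 4.37%.

With a fixed labor force, u_{t+1} = u_t + s·(1−u_t) − f·u_t = u_t·(1−s−f) + s.
Here 1−s−f = 0.471 and s = 0.021.
u_1 = 0.077600 × 0.471 + 0.021 = 0.057550.
u_2 = 0.057550 × 0.471 + 0.021 = 0.048106.
u_3 = 0.048106 × 0.471 + 0.021 = 0.043658.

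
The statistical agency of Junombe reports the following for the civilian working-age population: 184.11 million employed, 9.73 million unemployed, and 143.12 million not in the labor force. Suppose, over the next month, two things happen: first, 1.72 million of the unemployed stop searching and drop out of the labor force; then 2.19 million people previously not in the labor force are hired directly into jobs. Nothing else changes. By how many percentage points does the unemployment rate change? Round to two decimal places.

The unemployment rate changes by −0.90 percentage points.

Initially, labor force = 184.11 + 9.73 = 193.84 million, so u = 9.73/193.84 = 5.02%.
After the first change, unemployed and labor force both fall by 1.72 → E = 184.11, U = 8.01, labor force = 192.12 million.
After the second change, employed and labor force both rise by 2.19; unemployed unchanged → E = 186.30, U = 8.01, labor force = 194.31 million.
New unemployment rate = 8.01 / 194.31 = 4.12%.
Change = 4.12% − 5.02% = −0.90 percentage points.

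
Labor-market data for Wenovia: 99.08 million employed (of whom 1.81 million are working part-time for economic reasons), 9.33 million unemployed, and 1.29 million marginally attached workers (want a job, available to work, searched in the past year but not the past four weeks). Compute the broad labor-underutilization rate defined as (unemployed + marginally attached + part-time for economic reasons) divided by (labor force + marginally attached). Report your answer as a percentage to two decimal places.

Broad underutilization rate ≈ 11.33%.

Labor force = 99.08 + 9.33 = 108.41 million.
Numerator = 9.33 + 1.29 + 1.81 = 12.43 million.
Denominator = 108.41 + 1.29 = 109.70 million.
Broad rate = 12.43 / 109.70 = 11.33%.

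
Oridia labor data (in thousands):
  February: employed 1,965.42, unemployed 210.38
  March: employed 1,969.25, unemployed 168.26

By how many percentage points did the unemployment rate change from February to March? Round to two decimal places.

February: labor force = 1,965.42 + 210.38 = 2,175.80; u = 210.38/2,175.80 = 9.67%.
March: labor force = 1,969.25 + 168.26 = 2,137.51; u = 168.26/2,137.51 = 7.87%.
Change = 7.87% − 9.67% = −1.80 pp.

The unemployment rate changed by −1.80 percentage points.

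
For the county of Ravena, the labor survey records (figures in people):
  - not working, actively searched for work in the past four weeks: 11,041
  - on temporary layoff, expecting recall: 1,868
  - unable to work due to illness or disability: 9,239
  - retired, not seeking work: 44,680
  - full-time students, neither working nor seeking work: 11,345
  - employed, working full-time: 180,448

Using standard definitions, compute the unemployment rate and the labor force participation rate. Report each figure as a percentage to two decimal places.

Unemployment rate ≈ 6.68%; labor force participation rate ≈ 74.76%.

Employed = 180,448.
Unemployed = 11,041 + 1,868 = 12,909 (jobless and actively searching, or on temporary layoff).
Labor force = 180,448 + 12,909 = 193,357.
Not in labor force = 9,239 + 44,680 + 11,345 = 65,264 (those not working and not actively searching are outside the labor force).
Civilian working-age population = 193,357 + 65,264 = 258,621.
Unemployment rate = 12,909 / 193,357 = 6.68%.
Labor force participation rate = 193,357 / 258,621 = 74.76%.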